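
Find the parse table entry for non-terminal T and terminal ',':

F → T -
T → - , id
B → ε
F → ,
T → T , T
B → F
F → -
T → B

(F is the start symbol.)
T → T , T, T → B

To find M[T, ','], we find productions for T where ',' is in the predict set (PREDICT(N → α) = (FIRST(α) \ {ε}) ∪ (FOLLOW(N) if α ⇒* ε)).

Relevant sets:
  FIRST(T) = { ',', '-', ε }
  FIRST(B) = { ',', '-', ε }
  FOLLOW(T) = { ',', '-' }

T → - , id: PREDICT = { '-' }
T → T , T: PREDICT = { ',', '-' }
  ',' is in predict set, so this production goes in M[T, ',']
T → B: PREDICT = { ',', '-' }
  ',' is in predict set, so this production goes in M[T, ',']

M[T, ','] = T → T , T, T → B  (a multiply-defined cell — the grammar is not LL(1))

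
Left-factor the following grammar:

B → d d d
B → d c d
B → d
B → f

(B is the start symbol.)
B → d B'
B' → d d
B' → c d
B' → ε
B → f

Left-factoring transforms A → αβ₁ | αβ₂ into A → αA' and A' → β₁ | β₂
(α is the longest common prefix among the alternatives). Repeat until
no nonterminal has two alternatives with a common prefix.

Round 1: B has alternatives sharing prefix 'd'. Introduce B': B → d B'
  Add: B' → d d
  Add: B' → c d
  Add: B' → ε

No remaining common prefixes — done.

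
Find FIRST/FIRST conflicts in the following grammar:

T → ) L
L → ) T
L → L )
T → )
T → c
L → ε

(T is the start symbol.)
Yes. T → ')' L / T → ')' on { ')' }; L → ')' T / L → L ')' on { ')' }

A FIRST/FIRST conflict occurs when two productions N → α and N → β for the same non-terminal have FIRST(α) ∩ FIRST(β) ≠ ∅ (with ε ∈ FIRST of a nullable right-hand side, so two nullable alternatives also conflict).

FIRST sets of the non-terminals at (or reachable through a nullable prefix from) the front of some alternative:
  FIRST(L) = { ')', ε }

Productions for T:
  T → ) L: FIRST = { ')' }
  T → ): FIRST = { ')' }
  T → c: FIRST = { 'c' }
Productions for L:
  L → ) T: FIRST = { ')' }
  L → L ): FIRST = { ')' }
  L → ε: FIRST = { ε }

Conflict for T: T → ) L and T → )
  Overlap: { ')' }
Conflict for L: L → ) T and L → L )
  Overlap: { ')' }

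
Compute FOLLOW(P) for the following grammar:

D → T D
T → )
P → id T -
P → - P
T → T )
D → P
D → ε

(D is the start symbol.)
In P → - P: P is at the end; this adds FOLLOW(P) to itself — nothing new
In D → P: P is at the end, add FOLLOW(D)

The FOLLOW sets referred to above (computed the same way, to a fixed point):
  FOLLOW(D) = { $ }

Taking the union: FOLLOW(P) = { $ }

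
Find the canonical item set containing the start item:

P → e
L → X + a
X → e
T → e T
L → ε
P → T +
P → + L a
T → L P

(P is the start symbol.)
{ [L → . X + a], [L → .], [P → . + L a], [P → . T +], [P → . e], [P' → . P], [T → . L P], [T → . e T], [X → . e] }

First, augment the grammar with P' → P
I₀ = CLOSURE({ [P' → . P] }):
  [P' → . P] has the dot before P: add [P → . e], [P → . T +], [P → . + L a]
  [P → . T +] has the dot before T: add [T → . e T], [T → . L P]
  [T → . L P] has the dot before L: add [L → . X + a], [L → .]
  [L → . X + a] has the dot before X: add [X → . e]
No further items can be added.

I₀ = { [L → . X + a], [L → .], [P → . + L a], [P → . T +], [P → . e], [P' → . P], [T → . L P], [T → . e T], [X → . e] }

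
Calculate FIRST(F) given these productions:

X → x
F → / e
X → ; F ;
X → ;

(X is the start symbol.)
From F → / e:
  - '/' is a terminal: add '/' and stop

Collecting: FIRST(F) = { '/' }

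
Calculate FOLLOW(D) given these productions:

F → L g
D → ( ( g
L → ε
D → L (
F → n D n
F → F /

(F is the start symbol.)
In F → n D n: D is followed by n, add FIRST(n) \ {ε} = { 'n' }

Taking the union: FOLLOW(D) = { 'n' }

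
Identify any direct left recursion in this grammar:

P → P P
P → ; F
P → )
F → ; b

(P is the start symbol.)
Yes, P is left-recursive

Direct left recursion occurs when N → N α for some non-terminal N (the right-hand side begins with the left-hand side itself).

P → P P: LEFT RECURSIVE (starts with P)
P → ; F: starts with ';'
P → ): starts with ')'
F → ; b: starts with ';'

The grammar has direct left recursion on: P.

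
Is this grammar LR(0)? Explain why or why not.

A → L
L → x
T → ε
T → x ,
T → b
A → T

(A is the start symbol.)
A grammar is LR(0) if no state in the canonical LR(0) collection has:
  - both a shift item (dot before a terminal) and a complete item (shift-reduce conflict), or
  - two or more complete items (reduce-reduce conflict; the accept item [A' → A .] counts as a complete item here).

Augment with A' → A and build the canonical LR(0) collection (I0 = CLOSURE({[A' → . A]}), then GOTO on every symbol after a dot until no new states appear). It has 7 states:
  I0: { [A → . L], [A → . T], [A' → . A], [L → . x], [T → . b], [T → . x ,], [T → .] }  — shift, reduce
  I1: { [A' → A .] }  — accept
  I2: { [A → L .] }  — reduce
  I3: { [A → T .] }  — reduce
  I4: { [T → b .] }  — reduce
  I5: { [L → x .], [T → x . ,] }  — shift, reduce
  I6: { [T → x , .] }  — reduce

Conflict in state I0:
  Shift-reduce conflict between [T → .] and [L → . x]
So the grammar is NOT LR(0).

Answer: No. Shift-reduce conflict between [T → .] and [L → . x]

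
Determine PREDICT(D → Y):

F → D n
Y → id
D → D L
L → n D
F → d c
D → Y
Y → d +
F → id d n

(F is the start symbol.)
PREDICT(D → Y) = (FIRST(RHS) \ {ε}) ∪ (FOLLOW(D) if ε ∈ FIRST(RHS), i.e. RHS ⇒* ε)
FIRST(Y) = { 'd', 'id' }
FIRST(Y) = { 'd', 'id' }
ε ∉ FIRST(Y), so FOLLOW(D) is not added.
PREDICT(D → Y) = { 'd', 'id' }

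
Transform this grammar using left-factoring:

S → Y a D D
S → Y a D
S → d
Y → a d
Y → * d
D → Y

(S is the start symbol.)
Left-factoring transforms A → αβ₁ | αβ₂ into A → αA' and A' → β₁ | β₂
(α is the longest common prefix among the alternatives). Repeat until
no nonterminal has two alternatives with a common prefix.

Round 1: S has alternatives sharing prefix 'Y a D'. Introduce S': S → Y a D S'
  Add: S' → D
  Add: S' → ε

No remaining common prefixes — done.

Resulting grammar:
S → Y a D S'
S' → D
S' → ε
S → d
Y → a d
Y → * d
D → Y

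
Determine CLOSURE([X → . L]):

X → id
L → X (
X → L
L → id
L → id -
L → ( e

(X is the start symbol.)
{ [L → . ( e], [L → . X (], [L → . id -], [L → . id], [X → . L], [X → . id] }

Start with: [X → . L]
  [X → . L] has the dot before L: add [L → . X (], [L → . id], [L → . id -], [L → . ( e]
  [L → . X (] has the dot before X: add [X → . id]
No further items can be added.

CLOSURE = { [L → . ( e], [L → . X (], [L → . id -], [L → . id], [X → . L], [X → . id] }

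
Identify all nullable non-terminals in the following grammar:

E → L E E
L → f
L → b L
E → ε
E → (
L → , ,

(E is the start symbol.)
{ 'E' }

A non-terminal is nullable if it can derive ε (the empty string): either it has an ε-production, or it has a production whose right-hand side consists entirely of nullable non-terminals.

ε-productions: E → ε
So E is immediately nullable.
No further non-terminal can be added: every production for the remaining non-terminals contains a terminal or a non-nullable non-terminal.
Nullable = { 'E' }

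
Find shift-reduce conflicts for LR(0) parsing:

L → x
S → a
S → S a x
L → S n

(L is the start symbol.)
No shift-reduce conflicts

A shift-reduce conflict occurs when an LR(0) state has both:
  - a complete (reduce) item [A → α .] (dot at the end), and
  - a shift item [B → β . c γ] (dot before a terminal).

Augment with L' → L and build the canonical LR(0) collection (I0 = CLOSURE({[L' → . L]}), then GOTO on every symbol after a dot until no new states appear). It has 8 states:
  I0: { [L → . S n], [L → . x], [L' → . L], [S → . S a x], [S → . a] }  — shift
  I1: { [L' → L .] }  — accept
  I2: { [L → S . n], [S → S . a x] }  — shift
  I3: { [S → a .] }  — reduce
  I4: { [L → x .] }  — reduce
  I5: { [S → S a . x] }  — shift
  I6: { [L → S n .] }  — reduce
  I7: { [S → S a x .] }  — reduce

No state contains both a complete item and a shift item.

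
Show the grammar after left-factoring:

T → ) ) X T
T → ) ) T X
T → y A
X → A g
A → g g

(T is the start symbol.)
Left-factoring transforms A → αβ₁ | αβ₂ into A → αA' and A' → β₁ | β₂
(α is the longest common prefix among the alternatives). Repeat until
no nonterminal has two alternatives with a common prefix.

Round 1: T has alternatives sharing prefix ') )'. Introduce T': T → ) ) T'
  Add: T' → X T
  Add: T' → T X

No remaining common prefixes — done.

Resulting grammar:
T → ) ) T'
T' → X T
T' → T X
T → y A
X → A g
A → g g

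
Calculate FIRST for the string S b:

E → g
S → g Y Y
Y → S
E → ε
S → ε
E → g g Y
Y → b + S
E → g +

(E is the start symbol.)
{ 'b', 'g' }

FIRST sets of the non-terminals involved (from the grammar, by fixed-point iteration):
  FIRST(S) = { 'g', ε }

To compute FIRST(S b), process the symbols left to right:
Symbol S is a non-terminal. Add FIRST(S) \ {ε} = { 'g' }
S is nullable (ε ∈ FIRST(S)), continue to the next symbol.
Symbol b is a terminal. Add 'b' and stop.
FIRST(S b) = { 'b', 'g' }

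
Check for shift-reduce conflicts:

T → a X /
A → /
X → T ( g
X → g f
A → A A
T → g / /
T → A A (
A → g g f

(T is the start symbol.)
Yes — I17: [A → A A .] vs [A → . /]; I20: [A → A A .] vs [A → . /]

A shift-reduce conflict occurs when an LR(0) state has both:
  - a complete (reduce) item [A → α .] (dot at the end), and
  - a shift item [B → β . c γ] (dot before a terminal).

Augment with T' → T and build the canonical LR(0) collection (I0 = CLOSURE({[T' → . T]}), then GOTO on every symbol after a dot until no new states appear). It has 21 states:
  I0: { [A → . /], [A → . A A], [A → . g g f], [T → . A A (], [T → . a X /], [T → . g / /], [T' → . T] }  — shift
  I1: { [A → / .] }  — reduce
  I2: { [A → . /], [A → . A A], [A → . g g f], [A → A . A], [T → A . A (] }  — shift
  I3: { [T' → T .] }  — accept
  I4: { [A → . /], [A → . A A], [A → . g g f], [T → . A A (], [T → . a X /], [T → . g / /], [T → a . X /], [X → . T ( g], [X → . g f] }  — shift
  I5: { [A → g . g f], [T → g . / /] }  — shift
  I6: { [T → g / . /] }  — shift
  I7: { [A → g g . f] }  — shift
  I8: { [A → g g f .] }  — reduce
  I9: { [T → g / / .] }  — reduce
  I10: { [X → T . ( g] }  — shift
  I11: { [T → a X . /] }  — shift
  I12: { [A → g . g f], [T → g . / /], [X → g . f] }  — shift
  I13: { [X → g f .] }  — reduce
  I14: { [T → a X / .] }  — reduce
  I15: { [X → T ( . g] }  — shift
  I16: { [X → T ( g .] }  — reduce
  I17: { [A → . /], [A → . A A], [A → . g g f], [A → A . A], [A → A A .], [T → A A . (] }  — shift, reduce
  I18: { [A → g . g f] }  — shift
  I19: { [T → A A ( .] }  — reduce
  I20: { [A → . /], [A → . A A], [A → . g g f], [A → A . A], [A → A A .] }  — shift, reduce

I17 contains reduce item [A → A A .] and shift items [A → . /], [A → . g g f], [T → A A . (] — shift-reduce conflict.
I20 contains reduce item [A → A A .] and shift items [A → . /], [A → . g g f] — shift-reduce conflict.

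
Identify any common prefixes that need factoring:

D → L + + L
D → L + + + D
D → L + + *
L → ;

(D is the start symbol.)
Yes, D has productions with common prefix 'L + +'

Left-factoring is needed when two productions for the same non-terminal
share a common prefix on the right-hand side.

Productions for D:
  D → L + + L
  D → L + + + D
  D → L + + *

Found common prefix 'L + +' in productions for D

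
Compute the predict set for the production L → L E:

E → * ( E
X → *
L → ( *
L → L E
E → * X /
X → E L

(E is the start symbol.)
{ '(' }

PREDICT(L → L E) = (FIRST(RHS) \ {ε}) ∪ (FOLLOW(L) if ε ∈ FIRST(RHS), i.e. RHS ⇒* ε)
FIRST(L) = { '(' }
FIRST(L E) = { '(' }
ε ∉ FIRST(L E), so FOLLOW(L) is not added.
PREDICT(L → L E) = { '(' }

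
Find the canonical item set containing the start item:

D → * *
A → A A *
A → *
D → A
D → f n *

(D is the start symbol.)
First, augment the grammar with D' → D
I₀ = CLOSURE({ [D' → . D] }):
  [D' → . D] has the dot before D: add [D → . * *], [D → . A], [D → . f n *]
  [D → . A] has the dot before A: add [A → . A A *], [A → . *]
No further items can be added.

I₀ = { [A → . *], [A → . A A *], [D → . * *], [D → . A], [D → . f n *], [D' → . D] }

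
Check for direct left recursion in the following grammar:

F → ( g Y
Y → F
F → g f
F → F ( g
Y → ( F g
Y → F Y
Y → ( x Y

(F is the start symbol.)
Yes, F is left-recursive

F → ( g Y: starts with '('
Y → F: starts with F
F → g f: starts with g
F → F ( g: LEFT RECURSIVE (starts with F)
Y → ( F g: starts with '('
Y → F Y: starts with F
Y → ( x Y: starts with '('

The grammar has direct left recursion on: F.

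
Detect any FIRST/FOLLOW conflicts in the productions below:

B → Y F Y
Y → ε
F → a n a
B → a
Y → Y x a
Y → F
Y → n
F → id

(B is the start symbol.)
Yes. Y → Y x a with FOLLOW(Y) on { 'a', 'id', 'x' }; Y → F with FOLLOW(Y) on { 'a', 'id' }

Nullable non-terminals: Y.
FIRST sets used below: FIRST(Y) = { 'a', 'id', 'n', 'x', ε }, FIRST(F) = { 'a', 'id' }

Y: nullable alternative(s) Y → ε; FOLLOW(Y) = { $, 'a', 'id', 'x' }
  Y → ε: FIRST \ {ε} = { } — this is the only nullable alternative, skip
  Y → Y x a: FIRST \ {ε} = { 'a', 'id', 'n', 'x' } — overlaps FOLLOW(Y) on { 'a', 'id', 'x' }: CONFLICT
  Y → F: FIRST \ {ε} = { 'a', 'id' } — overlaps FOLLOW(Y) on { 'a', 'id' }: CONFLICT
  Y → n: FIRST \ {ε} = { 'n' } — disjoint from FOLLOW(Y)

B, F have no nullable alternative, so no FIRST/FOLLOW check is needed there.

So the grammar has 2 FIRST/FOLLOW conflicts (marked CONFLICT above).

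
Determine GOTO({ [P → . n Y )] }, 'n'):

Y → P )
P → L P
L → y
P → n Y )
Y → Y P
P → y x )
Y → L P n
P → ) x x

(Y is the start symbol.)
{ [L → . y], [P → . ) x x], [P → . L P], [P → . n Y )], [P → . y x )], [P → n . Y )], [Y → . L P n], [Y → . P )], [Y → . Y P] }

GOTO(I, 'n') = CLOSURE({ [A → αX.β] : [A → α.Xβ] ∈ I, X = 'n' })

Items with dot before 'n', with the dot advanced:
  [P → . n Y )] → [P → n . Y )]
Closure of the advanced items:
  [P → n . Y )] has the dot before Y: add [Y → . P )], [Y → . Y P], [Y → . L P n]
  [Y → . P )] has the dot before P: add [P → . L P], [P → . n Y )], [P → . y x )], [P → . ) x x]
  [Y → . L P n] has the dot before L: add [L → . y]

GOTO = { [L → . y], [P → . ) x x], [P → . L P], [P → . n Y )], [P → . y x )], [P → n . Y )], [Y → . L P n], [Y → . P )], [Y → . Y P] }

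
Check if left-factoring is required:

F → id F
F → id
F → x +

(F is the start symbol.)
Left-factoring is needed when two productions for the same non-terminal
share a common prefix on the right-hand side.

Productions for F:
  F → id F
  F → id
  F → x +

Found common prefix 'id' in productions for F

Answer: Yes, F has productions with common prefix 'id'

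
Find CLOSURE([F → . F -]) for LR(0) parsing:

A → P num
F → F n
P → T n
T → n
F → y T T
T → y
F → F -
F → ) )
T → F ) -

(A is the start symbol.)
Start with: [F → . F -]
  [F → . F -] has the dot before F: add [F → . F n], [F → . y T T], [F → . ) )]
No further items can be added.

CLOSURE = { [F → . ) )], [F → . F -], [F → . F n], [F → . y T T] }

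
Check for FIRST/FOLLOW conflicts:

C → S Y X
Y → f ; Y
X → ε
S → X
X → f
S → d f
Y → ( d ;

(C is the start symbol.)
A FIRST/FOLLOW conflict occurs when a non-terminal N has a nullable alternative N → β (β ⇒* ε) and another alternative N → α with FIRST(α) ∩ FOLLOW(N) ≠ ∅: on such a lookahead the parser cannot decide between expanding α and letting N vanish via β.

Nullable non-terminals: S, X.
FIRST sets used below: FIRST(X) = { 'f', ε }

S: nullable alternative(s) S → X; FOLLOW(S) = { '(', 'f' }
  S → X: FIRST \ {ε} = { 'f' } — this is the only nullable alternative, skip
  S → d f: FIRST \ {ε} = { 'd' } — disjoint from FOLLOW(S)

X: nullable alternative(s) X → ε; FOLLOW(X) = { $, '(', 'f' }
  X → ε: FIRST \ {ε} = { } — this is the only nullable alternative, skip
  X → f: FIRST \ {ε} = { 'f' } — overlaps FOLLOW(X) on { 'f' }: CONFLICT

C, Y have no nullable alternative, so no FIRST/FOLLOW check is needed there.

So the grammar has 1 FIRST/FOLLOW conflict (marked CONFLICT above).

Answer: Yes. X → f with FOLLOW(X) on { 'f' }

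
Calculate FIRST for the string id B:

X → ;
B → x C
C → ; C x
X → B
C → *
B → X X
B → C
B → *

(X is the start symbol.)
To compute FIRST(id B), process the symbols left to right:
Symbol id is a terminal. Add 'id' and stop.
FIRST(id B) = { 'id' }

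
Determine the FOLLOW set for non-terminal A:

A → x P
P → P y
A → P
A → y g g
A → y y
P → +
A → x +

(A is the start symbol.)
{ $ }

To compute FOLLOW(A), find every occurrence of A on a right-hand side N → α A β: add FIRST(β) \ {ε}, and if β is empty or nullable also add FOLLOW(N). Iterate to a fixed point.

A is the start symbol, so $ ∈ FOLLOW(A).
A does not occur on any right-hand side.

Taking the union: FOLLOW(A) = { $ }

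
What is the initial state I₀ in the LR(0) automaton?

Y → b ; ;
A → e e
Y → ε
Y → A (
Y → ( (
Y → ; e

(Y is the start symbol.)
{ [A → . e e], [Y → . ( (], [Y → . ; e], [Y → . A (], [Y → . b ; ;], [Y → .], [Y' → . Y] }

First, augment the grammar with Y' → Y
I₀ = CLOSURE({ [Y' → . Y] }):
  [Y' → . Y] has the dot before Y: add [Y → . b ; ;], [Y → .], [Y → . A (], [Y → . ( (], [Y → . ; e]
  [Y → . A (] has the dot before A: add [A → . e e]
No further items can be added.

I₀ = { [A → . e e], [Y → . ( (], [Y → . ; e], [Y → . A (], [Y → . b ; ;], [Y → .], [Y' → . Y] }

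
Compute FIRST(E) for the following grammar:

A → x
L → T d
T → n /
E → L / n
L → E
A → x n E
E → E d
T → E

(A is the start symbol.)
To compute FIRST(E), examine every production with E on the left-hand side, reading each right-hand side left to right until a non-nullable symbol is reached.

FIRST sets of the other non-terminals involved (by the same procedure, iterated to a fixed point):
  FIRST(L) = { 'n' }

From E → L / n:
  - L is a non-terminal: add FIRST(L) \ {ε} = { 'n' }
    L is not nullable, so stop
From E → E d:
  - E is the symbol being defined: contributes nothing new
    E is not nullable, so stop

Collecting: FIRST(E) = { 'n' }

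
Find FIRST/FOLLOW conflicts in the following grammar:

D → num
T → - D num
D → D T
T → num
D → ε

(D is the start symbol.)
Yes. D → num with FOLLOW(D) on { 'num' }; D → D T with FOLLOW(D) on { '-', 'num' }

A FIRST/FOLLOW conflict occurs when a non-terminal N has a nullable alternative N → β (β ⇒* ε) and another alternative N → α with FIRST(α) ∩ FOLLOW(N) ≠ ∅: on such a lookahead the parser cannot decide between expanding α and letting N vanish via β.

Nullable non-terminals: D.
FIRST sets used below: FIRST(D) = { '-', 'num', ε }, FIRST(T) = { '-', 'num' }

D: nullable alternative(s) D → ε; FOLLOW(D) = { $, '-', 'num' }
  D → num: FIRST \ {ε} = { 'num' } — overlaps FOLLOW(D) on { 'num' }: CONFLICT
  D → D T: FIRST \ {ε} = { '-', 'num' } — overlaps FOLLOW(D) on { '-', 'num' }: CONFLICT
  D → ε: FIRST \ {ε} = { } — this is the only nullable alternative, skip

T has no nullable alternative, so no FIRST/FOLLOW check is needed there.

So the grammar has 2 FIRST/FOLLOW conflicts (marked CONFLICT above).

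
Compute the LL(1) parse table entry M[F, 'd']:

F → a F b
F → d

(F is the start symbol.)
F → d

To find M[F, 'd'], we find productions for F where 'd' is in the predict set (PREDICT(N → α) = (FIRST(α) \ {ε}) ∪ (FOLLOW(N) if α ⇒* ε)).

F → a F b: PREDICT = { 'a' }
F → d: PREDICT = { 'd' }
  'd' is in predict set, so this production goes in M[F, 'd']

M[F, 'd'] = F → d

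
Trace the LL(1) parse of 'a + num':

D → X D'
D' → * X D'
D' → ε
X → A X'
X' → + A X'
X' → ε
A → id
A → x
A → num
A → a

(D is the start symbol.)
LL(1) parsing maintains a stack (initially the start symbol over $) and the input. At each step: if the stack top is a terminal, match it against the current input token; if it is a non-terminal N, replace it with the RHS of M[N, lookahead] (the unique production whose predict set contains the lookahead).

Stack is shown with the top on the left.

Stack        Input      Action
------------------------------
D $          a + num $  output D → X D'
X D' $       a + num $  output X → A X'
A X' D' $    a + num $  output A → a
a X' D' $    a + num $  match 'a'
X' D' $      + num $    output X' → + A X'
+ A X' D' $  + num $    match '+'
A X' D' $    num $      output A → num
num X' D' $  num $      match 'num'
X' D' $      $          output X' → ε
D' $         $          output D' → ε
$            $          accept

The string is accepted.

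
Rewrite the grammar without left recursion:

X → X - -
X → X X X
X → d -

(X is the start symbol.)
X → d - X'
X' → - - X'
X' → X X X'
X' → ε

X is directly left-recursive. The standard transformation for
  A → A α₁ | ... | A α_m | β₁ | ... | β_n
is
  A  → β₁ A' | ... | β_n A'
  A' → α₁ A' | ... | α_m A' | ε

X → d - becomes X → d - X'
X → X - - becomes X' → - - X'
X → X X X becomes X' → X X X'
Add X' → ε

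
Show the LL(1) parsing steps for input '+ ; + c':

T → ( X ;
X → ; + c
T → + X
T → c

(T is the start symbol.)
LL(1) parsing maintains a stack (initially the start symbol over $) and the input. At each step: if the stack top is a terminal, match it against the current input token; if it is a non-terminal N, replace it with the RHS of M[N, lookahead] (the unique production whose predict set contains the lookahead).

Stack is shown with the top on the left.

Stack    Input      Action
--------------------------
T $      + ; + c $  output T → + X
+ X $    + ; + c $  match '+'
X $      ; + c $    output X → ; + c
; + c $  ; + c $    match ';'
+ c $    + c $      match '+'
c $      c $        match 'c'
$        $          accept

The string is accepted.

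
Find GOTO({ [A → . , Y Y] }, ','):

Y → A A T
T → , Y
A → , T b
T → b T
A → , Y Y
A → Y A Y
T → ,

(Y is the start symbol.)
{ [A → , . Y Y], [A → . , T b], [A → . , Y Y], [A → . Y A Y], [Y → . A A T] }

GOTO(I, ',') = CLOSURE({ [A → αX.β] : [A → α.Xβ] ∈ I, X = ',' })

Items with dot before ',', with the dot advanced:
  [A → . , Y Y] → [A → , . Y Y]
Closure of the advanced items:
  [A → , . Y Y] has the dot before Y: add [Y → . A A T]
  [Y → . A A T] has the dot before A: add [A → . , T b], [A → . , Y Y], [A → . Y A Y]

GOTO = { [A → , . Y Y], [A → . , T b], [A → . , Y Y], [A → . Y A Y], [Y → . A A T] }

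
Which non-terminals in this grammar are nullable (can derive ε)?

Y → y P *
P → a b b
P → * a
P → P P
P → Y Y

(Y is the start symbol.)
None

A non-terminal is nullable if it can derive ε (the empty string): either it has an ε-production, or it has a production whose right-hand side consists entirely of nullable non-terminals.

There are no ε-productions, so no non-terminal can derive ε.
No non-terminals are nullable.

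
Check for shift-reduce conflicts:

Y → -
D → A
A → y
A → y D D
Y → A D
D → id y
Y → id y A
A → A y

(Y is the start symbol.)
Yes — I5: [A → y .] vs [A → . y]; I6: [D → A .] vs [A → A . y]; I13: [Y → id y A .] vs [A → A . y]; I15: [A → A y .] vs [A → . y]

A shift-reduce conflict occurs when an LR(0) state has both:
  - a complete (reduce) item [A → α .] (dot at the end), and
  - a shift item [B → β . c γ] (dot before a terminal).

Augment with Y' → Y and build the canonical LR(0) collection (I0 = CLOSURE({[Y' → . Y]}), then GOTO on every symbol after a dot until no new states appear). It has 16 states:
  I0: { [A → . A y], [A → . y D D], [A → . y], [Y → . -], [Y → . A D], [Y → . id y A], [Y' → . Y] }  — shift
  I1: { [Y → - .] }  — reduce
  I2: { [A → . A y], [A → . y D D], [A → . y], [A → A . y], [D → . A], [D → . id y], [Y → A . D] }  — shift
  I3: { [Y' → Y .] }  — accept
  I4: { [Y → id . y A] }  — shift
  I5: { [A → . A y], [A → . y D D], [A → . y], [A → y . D D], [A → y .], [D → . A], [D → . id y] }  — shift, reduce
  I6: { [A → A . y], [D → A .] }  — shift, reduce
  I7: { [A → . A y], [A → . y D D], [A → . y], [A → y D . D], [D → . A], [D → . id y] }  — shift
  I8: { [D → id . y] }  — shift
  I9: { [D → id y .] }  — reduce
  I10: { [A → y D D .] }  — reduce
  I11: { [A → A y .] }  — reduce
  I12: { [A → . A y], [A → . y D D], [A → . y], [Y → id y . A] }  — shift
  I13: { [A → A . y], [Y → id y A .] }  — shift, reduce
  I14: { [Y → A D .] }  — reduce
  I15: { [A → . A y], [A → . y D D], [A → . y], [A → A y .], [A → y . D D], [A → y .], [D → . A], [D → . id y] }  — shift, 2 reduces

I5 contains reduce item [A → y .] and shift items [A → . y], [A → . y D D], [D → . id y] — shift-reduce conflict.
I6 contains reduce item [D → A .] and shift item [A → A . y] — shift-reduce conflict.
I13 contains reduce item [Y → id y A .] and shift item [A → A . y] — shift-reduce conflict.
I15 contains reduce items [A → A y .], [A → y .] and shift items [A → . y], [A → . y D D], [D → . id y] — shift-reduce conflict.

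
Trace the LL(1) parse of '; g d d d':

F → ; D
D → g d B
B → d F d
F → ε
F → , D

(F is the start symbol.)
LL(1) parsing maintains a stack (initially the start symbol over $) and the input. At each step: if the stack top is a terminal, match it against the current input token; if it is a non-terminal N, replace it with the RHS of M[N, lookahead] (the unique production whose predict set contains the lookahead).

Stack is shown with the top on the left.

Stack    Input        Action
----------------------------
F $      ; g d d d $  output F → ; D
; D $    ; g d d d $  match ';'
D $      g d d d $    output D → g d B
g d B $  g d d d $    match 'g'
d B $    d d d $      match 'd'
B $      d d $        output B → d F d
d F d $  d d $        match 'd'
F d $    d $          output F → ε
d $      d $          match 'd'
$        $            accept

The string is accepted.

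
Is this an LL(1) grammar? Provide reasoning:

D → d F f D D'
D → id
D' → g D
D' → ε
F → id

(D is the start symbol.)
No. Predict set conflict for D': { 'g' }

A grammar is LL(1) if for each non-terminal N with multiple productions, the predict sets of those productions are pairwise disjoint, where PREDICT(N → α) = (FIRST(α) \ {ε}) ∪ (FOLLOW(N) if α ⇒* ε).

Relevant sets:
  FOLLOW(D') = { $, 'g' }

For D:
  PREDICT(D → d F f D D') = { 'd' }
  PREDICT(D → id) = { 'id' }
For D':
  PREDICT(D' → g D) = { 'g' }
  PREDICT(D' → ε) = { $, 'g' }
F has a single production, so nothing to check there.

Conflict found: Predict set conflict for D': { 'g' }
The grammar is NOT LL(1).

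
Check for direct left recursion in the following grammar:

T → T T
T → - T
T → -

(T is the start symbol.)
Yes, T is left-recursive

Direct left recursion occurs when N → N α for some non-terminal N (the right-hand side begins with the left-hand side itself).

T → T T: LEFT RECURSIVE (starts with T)
T → - T: starts with '-'
T → -: starts with '-'

The grammar has direct left recursion on: T.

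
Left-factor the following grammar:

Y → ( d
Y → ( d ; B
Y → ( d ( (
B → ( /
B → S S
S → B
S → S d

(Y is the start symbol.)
Y → ( d Y'
Y' → ε
Y' → ; B
Y' → ( (
B → ( /
B → S S
S → B
S → S d

Left-factoring transforms A → αβ₁ | αβ₂ into A → αA' and A' → β₁ | β₂
(α is the longest common prefix among the alternatives). Repeat until
no nonterminal has two alternatives with a common prefix.

Round 1: Y has alternatives sharing prefix '( d'. Introduce Y': Y → ( d Y'
  Add: Y' → ε
  Add: Y' → ; B
  Add: Y' → ( (

No remaining common prefixes — done.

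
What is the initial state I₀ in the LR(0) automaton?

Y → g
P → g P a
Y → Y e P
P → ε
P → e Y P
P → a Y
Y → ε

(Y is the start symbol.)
First, augment the grammar with Y' → Y
I₀ = CLOSURE({ [Y' → . Y] }):
  [Y' → . Y] has the dot before Y: add [Y → . g], [Y → . Y e P], [Y → .]
No further items can be added.

I₀ = { [Y → . Y e P], [Y → . g], [Y → .], [Y' → . Y] }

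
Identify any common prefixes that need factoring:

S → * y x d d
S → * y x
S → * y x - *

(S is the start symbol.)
Yes, S has productions with common prefix '* y x'

Left-factoring is needed when two productions for the same non-terminal
share a common prefix on the right-hand side.

Productions for S:
  S → * y x d d
  S → * y x
  S → * y x - *

Found common prefix '* y x' in productions for S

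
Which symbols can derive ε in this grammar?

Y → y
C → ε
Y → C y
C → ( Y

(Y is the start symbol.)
A non-terminal is nullable if it can derive ε (the empty string): either it has an ε-production, or it has a production whose right-hand side consists entirely of nullable non-terminals.

ε-productions: C → ε
So C is immediately nullable.
No further non-terminal can be added: every production for the remaining non-terminals contains a terminal or a non-nullable non-terminal.
Nullable = { 'C' }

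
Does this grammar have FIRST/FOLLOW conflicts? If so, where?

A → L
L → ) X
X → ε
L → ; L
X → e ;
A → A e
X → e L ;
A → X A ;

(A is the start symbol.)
A FIRST/FOLLOW conflict occurs when a non-terminal N has a nullable alternative N → β (β ⇒* ε) and another alternative N → α with FIRST(α) ∩ FOLLOW(N) ≠ ∅: on such a lookahead the parser cannot decide between expanding α and letting N vanish via β.

Nullable non-terminals: X.

X: nullable alternative(s) X → ε; FOLLOW(X) = { $, ')', ';', 'e' }
  X → ε: FIRST \ {ε} = { } — this is the only nullable alternative, skip
  X → e ;: FIRST \ {ε} = { 'e' } — overlaps FOLLOW(X) on { 'e' }: CONFLICT
  X → e L ;: FIRST \ {ε} = { 'e' } — overlaps FOLLOW(X) on { 'e' }: CONFLICT

A, L have no nullable alternative, so no FIRST/FOLLOW check is needed there.

So the grammar has 2 FIRST/FOLLOW conflicts (marked CONFLICT above).

Answer: Yes. X → e ';' with FOLLOW(X) on { 'e' }; X → e L ';' with FOLLOW(X) on { 'e' }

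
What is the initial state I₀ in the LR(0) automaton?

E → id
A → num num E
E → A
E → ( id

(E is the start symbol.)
{ [A → . num num E], [E → . ( id], [E → . A], [E → . id], [E' → . E] }

First, augment the grammar with E' → E
I₀ = CLOSURE({ [E' → . E] }):
  [E' → . E] has the dot before E: add [E → . id], [E → . A], [E → . ( id]
  [E → . A] has the dot before A: add [A → . num num E]
No further items can be added.

I₀ = { [A → . num num E], [E → . ( id], [E → . A], [E → . id], [E' → . E] }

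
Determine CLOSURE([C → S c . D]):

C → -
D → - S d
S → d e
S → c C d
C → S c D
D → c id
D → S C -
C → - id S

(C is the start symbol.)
Start with: [C → S c . D]
  [C → S c . D] has the dot before D: add [D → . - S d], [D → . c id], [D → . S C -]
  [D → . S C -] has the dot before S: add [S → . d e], [S → . c C d]
No further items can be added.

CLOSURE = { [C → S c . D], [D → . - S d], [D → . S C -], [D → . c id], [S → . c C d], [S → . d e] }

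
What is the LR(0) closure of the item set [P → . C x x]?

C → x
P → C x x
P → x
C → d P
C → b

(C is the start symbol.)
To compute CLOSURE, for each item [A → α.Bβ] where B is a non-terminal, add [B → .γ] for all productions B → γ; repeat for the newly added items until nothing changes.

Start with: [P → . C x x]
  [P → . C x x] has the dot before C: add [C → . x], [C → . d P], [C → . b]
No further items can be added.

CLOSURE = { [C → . b], [C → . d P], [C → . x], [P → . C x x] }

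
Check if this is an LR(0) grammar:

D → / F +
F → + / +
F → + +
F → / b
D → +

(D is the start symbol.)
Yes, the grammar is LR(0)

Augment with D' → D and build the canonical LR(0) collection (I0 = CLOSURE({[D' → . D]}), then GOTO on every symbol after a dot until no new states appear). It has 12 states:
  I0: { [D → . +], [D → . / F +], [D' → . D] }  — shift
  I1: { [D → + .] }  — reduce
  I2: { [D → / . F +], [F → . + +], [F → . + / +], [F → . / b] }  — shift
  I3: { [D' → D .] }  — accept
  I4: { [F → + . +], [F → + . / +] }  — shift
  I5: { [F → / . b] }  — shift
  I6: { [D → / F . +] }  — shift
  I7: { [D → / F + .] }  — reduce
  I8: { [F → / b .] }  — reduce
  I9: { [F → + + .] }  — reduce
  I10: { [F → + / . +] }  — shift
  I11: { [F → + / + .] }  — reduce

Every state is either a pure shift/goto state or contains exactly one complete item and nothing to shift — no conflicts. The grammar is LR(0).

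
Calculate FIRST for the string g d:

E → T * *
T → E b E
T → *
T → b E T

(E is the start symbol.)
{ 'g' }

To compute FIRST(g d), process the symbols left to right:
Symbol g is a terminal. Add 'g' and stop.
FIRST(g d) = { 'g' }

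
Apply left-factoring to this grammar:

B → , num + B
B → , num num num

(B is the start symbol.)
Left-factoring transforms A → αβ₁ | αβ₂ into A → αA' and A' → β₁ | β₂
(α is the longest common prefix among the alternatives). Repeat until
no nonterminal has two alternatives with a common prefix.

Round 1: B has alternatives sharing prefix ', num'. Introduce B': B → , num B'
  Add: B' → + B
  Add: B' → num num

No remaining common prefixes — done.

Resulting grammar:
B → , num B'
B' → + B
B' → num num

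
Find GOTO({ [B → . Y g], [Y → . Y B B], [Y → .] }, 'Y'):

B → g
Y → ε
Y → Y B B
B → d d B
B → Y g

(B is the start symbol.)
GOTO(I, 'Y') = CLOSURE({ [A → αX.β] : [A → α.Xβ] ∈ I, X = 'Y' })

Items with dot before 'Y', with the dot advanced:
  [B → . Y g] → [B → Y . g]
  [Y → . Y B B] → [Y → Y . B B]
Closure of the advanced items:
  [Y → Y . B B] has the dot before B: add [B → . g], [B → . d d B], [B → . Y g]
  [B → . Y g] has the dot before Y: add [Y → .], [Y → . Y B B]

GOTO = { [B → . Y g], [B → . d d B], [B → . g], [B → Y . g], [Y → . Y B B], [Y → .], [Y → Y . B B] }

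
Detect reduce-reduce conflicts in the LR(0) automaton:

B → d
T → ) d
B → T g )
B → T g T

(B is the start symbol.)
No reduce-reduce conflicts

Augment with B' → B and build the canonical LR(0) collection (I0 = CLOSURE({[B' → . B]}), then GOTO on every symbol after a dot until no new states appear). It has 9 states:
  I0: { [B → . T g )], [B → . T g T], [B → . d], [B' → . B], [T → . ) d] }  — shift
  I1: { [T → ) . d] }  — shift
  I2: { [B' → B .] }  — accept
  I3: { [B → T . g )], [B → T . g T] }  — shift
  I4: { [B → d .] }  — reduce
  I5: { [B → T g . )], [B → T g . T], [T → . ) d] }  — shift
  I6: { [B → T g ) .], [T → ) . d] }  — shift, reduce
  I7: { [B → T g T .] }  — reduce
  I8: { [T → ) d .] }  — reduce

No state contains more than one complete item.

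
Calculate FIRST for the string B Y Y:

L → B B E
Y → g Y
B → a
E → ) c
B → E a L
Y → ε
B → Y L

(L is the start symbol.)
{ ')', 'a', 'g' }

FIRST sets of the non-terminals involved (from the grammar, by fixed-point iteration):
  FIRST(B) = { ')', 'a', 'g' }

To compute FIRST(B Y Y), process the symbols left to right:
Symbol B is a non-terminal. Add FIRST(B) \ {ε} = { ')', 'a', 'g' }
B is not nullable (ε ∉ FIRST(B)), so stop here.
FIRST(B Y Y) = { ')', 'a', 'g' }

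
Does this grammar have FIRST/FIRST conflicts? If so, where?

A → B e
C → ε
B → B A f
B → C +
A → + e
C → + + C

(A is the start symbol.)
Yes. A → B e / A → '+' e on { '+' }; B → B A f / B → C '+' on { '+' }

A FIRST/FIRST conflict occurs when two productions N → α and N → β for the same non-terminal have FIRST(α) ∩ FIRST(β) ≠ ∅ (with ε ∈ FIRST of a nullable right-hand side, so two nullable alternatives also conflict).

FIRST sets of the non-terminals at (or reachable through a nullable prefix from) the front of some alternative:
  FIRST(B) = { '+' }
  FIRST(C) = { '+', ε }

Productions for A:
  A → B e: FIRST = { '+' }
  A → + e: FIRST = { '+' }
Productions for C:
  C → ε: FIRST = { ε }
  C → + + C: FIRST = { '+' }
Productions for B:
  B → B A f: FIRST = { '+' }
  B → C +: FIRST = { '+' }

Conflict for A: A → B e and A → + e
  Overlap: { '+' }
Conflict for B: B → B A f and B → C +
  Overlap: { '+' }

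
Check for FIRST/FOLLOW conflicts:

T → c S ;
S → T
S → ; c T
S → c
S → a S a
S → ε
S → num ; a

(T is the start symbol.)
A FIRST/FOLLOW conflict occurs when a non-terminal N has a nullable alternative N → β (β ⇒* ε) and another alternative N → α with FIRST(α) ∩ FOLLOW(N) ≠ ∅: on such a lookahead the parser cannot decide between expanding α and letting N vanish via β.

Nullable non-terminals: S.
FIRST sets used below: FIRST(T) = { 'c' }

S: nullable alternative(s) S → ε; FOLLOW(S) = { ';', 'a' }
  S → T: FIRST \ {ε} = { 'c' } — disjoint from FOLLOW(S)
  S → ; c T: FIRST \ {ε} = { ';' } — overlaps FOLLOW(S) on { ';' }: CONFLICT
  S → c: FIRST \ {ε} = { 'c' } — disjoint from FOLLOW(S)
  S → a S a: FIRST \ {ε} = { 'a' } — overlaps FOLLOW(S) on { 'a' }: CONFLICT
  S → ε: FIRST \ {ε} = { } — this is the only nullable alternative, skip
  S → num ; a: FIRST \ {ε} = { 'num' } — disjoint from FOLLOW(S)

T has no nullable alternative, so no FIRST/FOLLOW check is needed there.

So the grammar has 2 FIRST/FOLLOW conflicts (marked CONFLICT above).

Answer: Yes. S → ';' c T with FOLLOW(S) on { ';' }; S → a S a with FOLLOW(S) on { 'a' }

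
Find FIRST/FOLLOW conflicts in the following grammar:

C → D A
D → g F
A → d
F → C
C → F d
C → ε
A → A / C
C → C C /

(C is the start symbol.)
A FIRST/FOLLOW conflict occurs when a non-terminal N has a nullable alternative N → β (β ⇒* ε) and another alternative N → α with FIRST(α) ∩ FOLLOW(N) ≠ ∅: on such a lookahead the parser cannot decide between expanding α and letting N vanish via β.

Nullable non-terminals: C, F.
FIRST sets used below: FIRST(D) = { 'g' }, FIRST(F) = { '/', 'd', 'g', ε }, FIRST(C) = { '/', 'd', 'g', ε }

C: nullable alternative(s) C → ε; FOLLOW(C) = { $, '/', 'd', 'g' }
  C → D A: FIRST \ {ε} = { 'g' } — overlaps FOLLOW(C) on { 'g' }: CONFLICT
  C → F d: FIRST \ {ε} = { '/', 'd', 'g' } — overlaps FOLLOW(C) on { '/', 'd', 'g' }: CONFLICT
  C → ε: FIRST \ {ε} = { } — this is the only nullable alternative, skip
  C → C C /: FIRST \ {ε} = { '/', 'd', 'g' } — overlaps FOLLOW(C) on { '/', 'd', 'g' }: CONFLICT
F has a nullable alternative but only one production, so nothing to check.

A, D have no nullable alternative, so no FIRST/FOLLOW check is needed there.

So the grammar has 3 FIRST/FOLLOW conflicts (marked CONFLICT above).

Answer: Yes. C → D A with FOLLOW(C) on { 'g' }; C → F d with FOLLOW(C) on { '/', 'd', 'g' }; C → C C '/' with FOLLOW(C) on { '/', 'd', 'g' }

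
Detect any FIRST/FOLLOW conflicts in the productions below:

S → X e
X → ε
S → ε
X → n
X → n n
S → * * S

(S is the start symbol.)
No FIRST/FOLLOW conflicts.

A FIRST/FOLLOW conflict occurs when a non-terminal N has a nullable alternative N → β (β ⇒* ε) and another alternative N → α with FIRST(α) ∩ FOLLOW(N) ≠ ∅: on such a lookahead the parser cannot decide between expanding α and letting N vanish via β.

Nullable non-terminals: S, X.
FIRST sets used below: FIRST(X) = { 'n', ε }

S: nullable alternative(s) S → ε; FOLLOW(S) = { $ }
  S → X e: FIRST \ {ε} = { 'e', 'n' } — disjoint from FOLLOW(S)
  S → ε: FIRST \ {ε} = { } — this is the only nullable alternative, skip
  S → * * S: FIRST \ {ε} = { '*' } — disjoint from FOLLOW(S)

X: nullable alternative(s) X → ε; FOLLOW(X) = { 'e' }
  X → ε: FIRST \ {ε} = { } — this is the only nullable alternative, skip
  X → n: FIRST \ {ε} = { 'n' } — disjoint from FOLLOW(X)
  X → n n: FIRST \ {ε} = { 'n' } — disjoint from FOLLOW(X)

No FIRST/FOLLOW conflicts found.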